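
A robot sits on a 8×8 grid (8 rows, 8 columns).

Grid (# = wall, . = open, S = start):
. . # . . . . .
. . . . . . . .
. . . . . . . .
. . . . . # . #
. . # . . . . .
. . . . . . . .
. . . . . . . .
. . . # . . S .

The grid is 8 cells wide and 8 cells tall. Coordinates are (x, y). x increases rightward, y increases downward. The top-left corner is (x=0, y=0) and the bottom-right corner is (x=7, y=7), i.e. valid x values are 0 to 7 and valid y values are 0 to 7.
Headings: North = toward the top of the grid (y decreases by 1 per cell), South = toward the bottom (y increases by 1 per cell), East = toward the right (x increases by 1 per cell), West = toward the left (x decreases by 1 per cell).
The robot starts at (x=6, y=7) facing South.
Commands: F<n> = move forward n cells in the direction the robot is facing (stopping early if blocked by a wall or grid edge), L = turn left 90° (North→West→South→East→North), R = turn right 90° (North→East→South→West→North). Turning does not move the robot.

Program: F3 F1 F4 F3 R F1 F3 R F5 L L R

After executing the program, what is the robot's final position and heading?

Answer: Final position: (x=4, y=2), facing West

Derivation:
Start: (x=6, y=7), facing South
  F3: move forward 0/3 (blocked), now at (x=6, y=7)
  F1: move forward 0/1 (blocked), now at (x=6, y=7)
  F4: move forward 0/4 (blocked), now at (x=6, y=7)
  F3: move forward 0/3 (blocked), now at (x=6, y=7)
  R: turn right, now facing West
  F1: move forward 1, now at (x=5, y=7)
  F3: move forward 1/3 (blocked), now at (x=4, y=7)
  R: turn right, now facing North
  F5: move forward 5, now at (x=4, y=2)
  L: turn left, now facing West
  L: turn left, now facing South
  R: turn right, now facing West
Final: (x=4, y=2), facing West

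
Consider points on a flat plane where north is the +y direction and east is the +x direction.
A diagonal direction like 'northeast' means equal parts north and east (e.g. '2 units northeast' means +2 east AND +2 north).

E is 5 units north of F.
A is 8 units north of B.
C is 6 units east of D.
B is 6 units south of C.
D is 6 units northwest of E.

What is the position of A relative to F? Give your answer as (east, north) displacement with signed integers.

Answer: A is at (east=0, north=13) relative to F.

Derivation:
Place F at the origin (east=0, north=0).
  E is 5 units north of F: delta (east=+0, north=+5); E at (east=0, north=5).
  D is 6 units northwest of E: delta (east=-6, north=+6); D at (east=-6, north=11).
  C is 6 units east of D: delta (east=+6, north=+0); C at (east=0, north=11).
  B is 6 units south of C: delta (east=+0, north=-6); B at (east=0, north=5).
  A is 8 units north of B: delta (east=+0, north=+8); A at (east=0, north=13).
Therefore A relative to F: (east=0, north=13).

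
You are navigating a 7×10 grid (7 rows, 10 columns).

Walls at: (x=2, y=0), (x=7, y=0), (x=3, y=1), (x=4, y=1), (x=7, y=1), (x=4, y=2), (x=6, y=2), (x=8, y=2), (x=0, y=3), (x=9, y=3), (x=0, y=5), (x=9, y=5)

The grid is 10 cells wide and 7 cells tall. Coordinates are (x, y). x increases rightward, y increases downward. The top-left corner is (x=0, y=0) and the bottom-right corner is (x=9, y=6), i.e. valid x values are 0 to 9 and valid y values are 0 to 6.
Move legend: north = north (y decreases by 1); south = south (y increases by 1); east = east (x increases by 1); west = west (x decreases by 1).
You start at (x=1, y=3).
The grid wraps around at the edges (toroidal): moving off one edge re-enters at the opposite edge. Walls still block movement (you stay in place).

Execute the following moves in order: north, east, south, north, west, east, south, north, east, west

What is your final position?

Answer: Final position: (x=2, y=2)

Derivation:
Start: (x=1, y=3)
  north (north): (x=1, y=3) -> (x=1, y=2)
  east (east): (x=1, y=2) -> (x=2, y=2)
  south (south): (x=2, y=2) -> (x=2, y=3)
  north (north): (x=2, y=3) -> (x=2, y=2)
  west (west): (x=2, y=2) -> (x=1, y=2)
  east (east): (x=1, y=2) -> (x=2, y=2)
  south (south): (x=2, y=2) -> (x=2, y=3)
  north (north): (x=2, y=3) -> (x=2, y=2)
  east (east): (x=2, y=2) -> (x=3, y=2)
  west (west): (x=3, y=2) -> (x=2, y=2)
Final: (x=2, y=2)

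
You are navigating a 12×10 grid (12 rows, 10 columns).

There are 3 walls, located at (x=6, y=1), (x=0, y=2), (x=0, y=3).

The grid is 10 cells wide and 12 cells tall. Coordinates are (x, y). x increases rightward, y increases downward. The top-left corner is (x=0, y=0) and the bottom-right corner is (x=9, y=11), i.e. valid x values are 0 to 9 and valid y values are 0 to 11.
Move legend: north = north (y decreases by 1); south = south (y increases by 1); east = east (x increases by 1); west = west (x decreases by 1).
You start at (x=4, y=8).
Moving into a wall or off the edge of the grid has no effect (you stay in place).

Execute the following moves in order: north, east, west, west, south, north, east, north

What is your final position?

Start: (x=4, y=8)
  north (north): (x=4, y=8) -> (x=4, y=7)
  east (east): (x=4, y=7) -> (x=5, y=7)
  west (west): (x=5, y=7) -> (x=4, y=7)
  west (west): (x=4, y=7) -> (x=3, y=7)
  south (south): (x=3, y=7) -> (x=3, y=8)
  north (north): (x=3, y=8) -> (x=3, y=7)
  east (east): (x=3, y=7) -> (x=4, y=7)
  north (north): (x=4, y=7) -> (x=4, y=6)
Final: (x=4, y=6)

Answer: Final position: (x=4, y=6)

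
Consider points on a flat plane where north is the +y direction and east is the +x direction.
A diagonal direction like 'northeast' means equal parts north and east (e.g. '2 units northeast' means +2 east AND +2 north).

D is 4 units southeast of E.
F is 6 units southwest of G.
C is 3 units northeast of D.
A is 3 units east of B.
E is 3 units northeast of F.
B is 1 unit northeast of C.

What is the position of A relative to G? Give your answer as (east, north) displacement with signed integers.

Answer: A is at (east=8, north=-3) relative to G.

Derivation:
Place G at the origin (east=0, north=0).
  F is 6 units southwest of G: delta (east=-6, north=-6); F at (east=-6, north=-6).
  E is 3 units northeast of F: delta (east=+3, north=+3); E at (east=-3, north=-3).
  D is 4 units southeast of E: delta (east=+4, north=-4); D at (east=1, north=-7).
  C is 3 units northeast of D: delta (east=+3, north=+3); C at (east=4, north=-4).
  B is 1 unit northeast of C: delta (east=+1, north=+1); B at (east=5, north=-3).
  A is 3 units east of B: delta (east=+3, north=+0); A at (east=8, north=-3).
Therefore A relative to G: (east=8, north=-3).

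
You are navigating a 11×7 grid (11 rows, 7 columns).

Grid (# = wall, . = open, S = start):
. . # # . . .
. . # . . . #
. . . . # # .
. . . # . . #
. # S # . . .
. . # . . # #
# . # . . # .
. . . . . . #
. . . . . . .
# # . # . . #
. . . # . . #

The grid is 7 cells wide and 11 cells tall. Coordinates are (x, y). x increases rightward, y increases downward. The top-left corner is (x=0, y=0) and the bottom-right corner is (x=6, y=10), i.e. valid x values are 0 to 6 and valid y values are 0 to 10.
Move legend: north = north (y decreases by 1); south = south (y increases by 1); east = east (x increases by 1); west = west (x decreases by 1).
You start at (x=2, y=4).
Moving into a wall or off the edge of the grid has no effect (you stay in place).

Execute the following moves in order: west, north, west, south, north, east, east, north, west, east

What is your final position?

Answer: Final position: (x=4, y=1)

Derivation:
Start: (x=2, y=4)
  west (west): blocked, stay at (x=2, y=4)
  north (north): (x=2, y=4) -> (x=2, y=3)
  west (west): (x=2, y=3) -> (x=1, y=3)
  south (south): blocked, stay at (x=1, y=3)
  north (north): (x=1, y=3) -> (x=1, y=2)
  east (east): (x=1, y=2) -> (x=2, y=2)
  east (east): (x=2, y=2) -> (x=3, y=2)
  north (north): (x=3, y=2) -> (x=3, y=1)
  west (west): blocked, stay at (x=3, y=1)
  east (east): (x=3, y=1) -> (x=4, y=1)
Final: (x=4, y=1)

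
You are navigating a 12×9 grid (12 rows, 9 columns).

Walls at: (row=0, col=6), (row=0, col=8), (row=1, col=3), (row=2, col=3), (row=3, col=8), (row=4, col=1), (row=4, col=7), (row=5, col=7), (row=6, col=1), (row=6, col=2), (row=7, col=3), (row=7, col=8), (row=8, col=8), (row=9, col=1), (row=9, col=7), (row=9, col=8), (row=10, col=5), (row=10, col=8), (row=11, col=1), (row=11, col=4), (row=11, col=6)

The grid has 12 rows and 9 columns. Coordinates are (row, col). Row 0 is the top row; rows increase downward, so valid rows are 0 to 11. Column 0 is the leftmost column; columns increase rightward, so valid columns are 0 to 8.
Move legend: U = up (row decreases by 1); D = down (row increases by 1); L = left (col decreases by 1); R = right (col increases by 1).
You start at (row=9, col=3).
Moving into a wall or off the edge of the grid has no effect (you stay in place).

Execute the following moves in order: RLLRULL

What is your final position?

Answer: Final position: (row=8, col=1)

Derivation:
Start: (row=9, col=3)
  R (right): (row=9, col=3) -> (row=9, col=4)
  L (left): (row=9, col=4) -> (row=9, col=3)
  L (left): (row=9, col=3) -> (row=9, col=2)
  R (right): (row=9, col=2) -> (row=9, col=3)
  U (up): (row=9, col=3) -> (row=8, col=3)
  L (left): (row=8, col=3) -> (row=8, col=2)
  L (left): (row=8, col=2) -> (row=8, col=1)
Final: (row=8, col=1)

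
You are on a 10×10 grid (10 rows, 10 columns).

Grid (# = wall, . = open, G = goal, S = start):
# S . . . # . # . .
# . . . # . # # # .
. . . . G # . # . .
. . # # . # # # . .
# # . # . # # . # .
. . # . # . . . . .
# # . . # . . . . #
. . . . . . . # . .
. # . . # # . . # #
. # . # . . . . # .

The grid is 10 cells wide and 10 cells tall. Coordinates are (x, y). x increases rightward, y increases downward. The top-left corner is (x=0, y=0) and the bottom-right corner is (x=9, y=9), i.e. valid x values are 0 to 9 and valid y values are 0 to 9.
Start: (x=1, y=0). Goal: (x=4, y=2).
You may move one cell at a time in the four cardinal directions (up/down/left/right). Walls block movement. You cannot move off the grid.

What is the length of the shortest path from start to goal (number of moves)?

Answer: Shortest path length: 5

Derivation:
BFS from (x=1, y=0) until reaching (x=4, y=2):
  Distance 0: (x=1, y=0)
  Distance 1: (x=2, y=0), (x=1, y=1)
  Distance 2: (x=3, y=0), (x=2, y=1), (x=1, y=2)
  Distance 3: (x=4, y=0), (x=3, y=1), (x=0, y=2), (x=2, y=2), (x=1, y=3)
  Distance 4: (x=3, y=2), (x=0, y=3)
  Distance 5: (x=4, y=2)  <- goal reached here
One shortest path (5 moves): (x=1, y=0) -> (x=2, y=0) -> (x=3, y=0) -> (x=3, y=1) -> (x=3, y=2) -> (x=4, y=2)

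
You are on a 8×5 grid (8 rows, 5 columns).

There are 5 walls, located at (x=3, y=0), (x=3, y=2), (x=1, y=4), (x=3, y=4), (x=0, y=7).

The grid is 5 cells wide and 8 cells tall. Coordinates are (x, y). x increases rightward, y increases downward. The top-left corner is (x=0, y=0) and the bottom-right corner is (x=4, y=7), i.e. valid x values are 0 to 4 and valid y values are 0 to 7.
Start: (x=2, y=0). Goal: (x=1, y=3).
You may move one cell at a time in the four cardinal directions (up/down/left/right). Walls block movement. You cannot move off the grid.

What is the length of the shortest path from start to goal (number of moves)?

BFS from (x=2, y=0) until reaching (x=1, y=3):
  Distance 0: (x=2, y=0)
  Distance 1: (x=1, y=0), (x=2, y=1)
  Distance 2: (x=0, y=0), (x=1, y=1), (x=3, y=1), (x=2, y=2)
  Distance 3: (x=0, y=1), (x=4, y=1), (x=1, y=2), (x=2, y=3)
  Distance 4: (x=4, y=0), (x=0, y=2), (x=4, y=2), (x=1, y=3), (x=3, y=3), (x=2, y=4)  <- goal reached here
One shortest path (4 moves): (x=2, y=0) -> (x=1, y=0) -> (x=1, y=1) -> (x=1, y=2) -> (x=1, y=3)

Answer: Shortest path length: 4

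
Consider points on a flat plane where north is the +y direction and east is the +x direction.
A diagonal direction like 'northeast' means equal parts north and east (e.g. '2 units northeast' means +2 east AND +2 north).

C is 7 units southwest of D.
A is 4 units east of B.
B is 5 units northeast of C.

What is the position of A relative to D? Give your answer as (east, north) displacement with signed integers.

Place D at the origin (east=0, north=0).
  C is 7 units southwest of D: delta (east=-7, north=-7); C at (east=-7, north=-7).
  B is 5 units northeast of C: delta (east=+5, north=+5); B at (east=-2, north=-2).
  A is 4 units east of B: delta (east=+4, north=+0); A at (east=2, north=-2).
Therefore A relative to D: (east=2, north=-2).

Answer: A is at (east=2, north=-2) relative to D.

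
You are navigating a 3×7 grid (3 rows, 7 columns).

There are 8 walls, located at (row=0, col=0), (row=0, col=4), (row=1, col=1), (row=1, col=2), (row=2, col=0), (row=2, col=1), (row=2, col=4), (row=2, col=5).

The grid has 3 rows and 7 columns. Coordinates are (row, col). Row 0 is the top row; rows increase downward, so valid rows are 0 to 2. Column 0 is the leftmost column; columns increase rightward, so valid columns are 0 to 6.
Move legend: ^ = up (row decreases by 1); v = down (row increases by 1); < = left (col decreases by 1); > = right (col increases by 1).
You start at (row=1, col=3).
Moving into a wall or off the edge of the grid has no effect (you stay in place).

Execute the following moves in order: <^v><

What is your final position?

Answer: Final position: (row=1, col=3)

Derivation:
Start: (row=1, col=3)
  < (left): blocked, stay at (row=1, col=3)
  ^ (up): (row=1, col=3) -> (row=0, col=3)
  v (down): (row=0, col=3) -> (row=1, col=3)
  > (right): (row=1, col=3) -> (row=1, col=4)
  < (left): (row=1, col=4) -> (row=1, col=3)
Final: (row=1, col=3)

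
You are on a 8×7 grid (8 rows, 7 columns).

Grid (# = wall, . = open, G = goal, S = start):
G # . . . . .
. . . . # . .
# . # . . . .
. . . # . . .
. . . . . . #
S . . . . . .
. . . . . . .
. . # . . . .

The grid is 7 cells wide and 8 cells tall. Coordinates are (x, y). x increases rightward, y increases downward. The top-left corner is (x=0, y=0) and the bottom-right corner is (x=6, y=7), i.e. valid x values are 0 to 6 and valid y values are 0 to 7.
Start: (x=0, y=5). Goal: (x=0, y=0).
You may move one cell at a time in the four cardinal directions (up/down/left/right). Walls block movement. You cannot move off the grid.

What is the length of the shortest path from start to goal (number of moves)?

Answer: Shortest path length: 7

Derivation:
BFS from (x=0, y=5) until reaching (x=0, y=0):
  Distance 0: (x=0, y=5)
  Distance 1: (x=0, y=4), (x=1, y=5), (x=0, y=6)
  Distance 2: (x=0, y=3), (x=1, y=4), (x=2, y=5), (x=1, y=6), (x=0, y=7)
  Distance 3: (x=1, y=3), (x=2, y=4), (x=3, y=5), (x=2, y=6), (x=1, y=7)
  Distance 4: (x=1, y=2), (x=2, y=3), (x=3, y=4), (x=4, y=5), (x=3, y=6)
  Distance 5: (x=1, y=1), (x=4, y=4), (x=5, y=5), (x=4, y=6), (x=3, y=7)
  Distance 6: (x=0, y=1), (x=2, y=1), (x=4, y=3), (x=5, y=4), (x=6, y=5), (x=5, y=6), (x=4, y=7)
  Distance 7: (x=0, y=0), (x=2, y=0), (x=3, y=1), (x=4, y=2), (x=5, y=3), (x=6, y=6), (x=5, y=7)  <- goal reached here
One shortest path (7 moves): (x=0, y=5) -> (x=1, y=5) -> (x=1, y=4) -> (x=1, y=3) -> (x=1, y=2) -> (x=1, y=1) -> (x=0, y=1) -> (x=0, y=0)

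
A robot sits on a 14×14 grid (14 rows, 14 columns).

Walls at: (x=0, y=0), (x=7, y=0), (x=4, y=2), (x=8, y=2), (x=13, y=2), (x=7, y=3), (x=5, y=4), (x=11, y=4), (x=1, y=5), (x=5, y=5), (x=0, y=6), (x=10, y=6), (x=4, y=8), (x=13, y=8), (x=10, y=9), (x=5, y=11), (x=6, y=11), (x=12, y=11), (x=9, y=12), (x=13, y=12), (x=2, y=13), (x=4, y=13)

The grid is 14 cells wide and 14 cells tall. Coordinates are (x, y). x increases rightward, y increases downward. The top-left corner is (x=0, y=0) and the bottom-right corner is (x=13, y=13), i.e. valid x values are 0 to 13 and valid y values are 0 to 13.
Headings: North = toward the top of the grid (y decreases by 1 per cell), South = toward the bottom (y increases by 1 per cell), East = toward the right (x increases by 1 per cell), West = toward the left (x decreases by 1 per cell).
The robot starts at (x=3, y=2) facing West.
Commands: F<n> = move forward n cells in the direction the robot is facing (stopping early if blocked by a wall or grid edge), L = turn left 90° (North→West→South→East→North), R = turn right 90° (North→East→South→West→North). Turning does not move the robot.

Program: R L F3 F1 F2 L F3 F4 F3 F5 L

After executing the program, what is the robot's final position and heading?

Answer: Final position: (x=0, y=5), facing East

Derivation:
Start: (x=3, y=2), facing West
  R: turn right, now facing North
  L: turn left, now facing West
  F3: move forward 3, now at (x=0, y=2)
  F1: move forward 0/1 (blocked), now at (x=0, y=2)
  F2: move forward 0/2 (blocked), now at (x=0, y=2)
  L: turn left, now facing South
  F3: move forward 3, now at (x=0, y=5)
  F4: move forward 0/4 (blocked), now at (x=0, y=5)
  F3: move forward 0/3 (blocked), now at (x=0, y=5)
  F5: move forward 0/5 (blocked), now at (x=0, y=5)
  L: turn left, now facing East
Final: (x=0, y=5), facing East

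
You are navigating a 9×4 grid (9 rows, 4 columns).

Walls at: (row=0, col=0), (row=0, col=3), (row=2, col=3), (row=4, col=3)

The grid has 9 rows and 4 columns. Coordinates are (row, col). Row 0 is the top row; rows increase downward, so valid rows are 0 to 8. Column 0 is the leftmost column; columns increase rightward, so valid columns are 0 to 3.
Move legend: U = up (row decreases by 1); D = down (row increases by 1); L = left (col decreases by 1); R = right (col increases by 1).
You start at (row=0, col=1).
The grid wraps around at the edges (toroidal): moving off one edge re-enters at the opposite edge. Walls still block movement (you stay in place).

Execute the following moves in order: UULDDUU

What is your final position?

Start: (row=0, col=1)
  U (up): (row=0, col=1) -> (row=8, col=1)
  U (up): (row=8, col=1) -> (row=7, col=1)
  L (left): (row=7, col=1) -> (row=7, col=0)
  D (down): (row=7, col=0) -> (row=8, col=0)
  D (down): blocked, stay at (row=8, col=0)
  U (up): (row=8, col=0) -> (row=7, col=0)
  U (up): (row=7, col=0) -> (row=6, col=0)
Final: (row=6, col=0)

Answer: Final position: (row=6, col=0)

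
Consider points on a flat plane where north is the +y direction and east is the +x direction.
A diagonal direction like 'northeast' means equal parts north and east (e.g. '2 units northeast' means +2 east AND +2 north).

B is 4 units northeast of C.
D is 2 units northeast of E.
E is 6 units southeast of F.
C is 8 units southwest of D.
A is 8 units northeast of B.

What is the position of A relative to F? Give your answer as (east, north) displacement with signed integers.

Answer: A is at (east=12, north=0) relative to F.

Derivation:
Place F at the origin (east=0, north=0).
  E is 6 units southeast of F: delta (east=+6, north=-6); E at (east=6, north=-6).
  D is 2 units northeast of E: delta (east=+2, north=+2); D at (east=8, north=-4).
  C is 8 units southwest of D: delta (east=-8, north=-8); C at (east=0, north=-12).
  B is 4 units northeast of C: delta (east=+4, north=+4); B at (east=4, north=-8).
  A is 8 units northeast of B: delta (east=+8, north=+8); A at (east=12, north=0).
Therefore A relative to F: (east=12, north=0).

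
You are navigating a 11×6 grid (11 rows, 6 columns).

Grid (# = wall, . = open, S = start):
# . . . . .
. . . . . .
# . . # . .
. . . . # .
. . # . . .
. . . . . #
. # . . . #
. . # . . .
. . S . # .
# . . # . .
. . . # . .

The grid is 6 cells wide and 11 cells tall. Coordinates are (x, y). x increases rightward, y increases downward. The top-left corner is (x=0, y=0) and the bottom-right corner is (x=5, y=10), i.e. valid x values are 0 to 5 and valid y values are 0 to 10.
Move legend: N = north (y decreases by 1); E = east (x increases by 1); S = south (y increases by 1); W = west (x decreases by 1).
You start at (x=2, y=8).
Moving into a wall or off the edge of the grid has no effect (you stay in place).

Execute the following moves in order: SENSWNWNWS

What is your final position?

Start: (x=2, y=8)
  S (south): (x=2, y=8) -> (x=2, y=9)
  E (east): blocked, stay at (x=2, y=9)
  N (north): (x=2, y=9) -> (x=2, y=8)
  S (south): (x=2, y=8) -> (x=2, y=9)
  W (west): (x=2, y=9) -> (x=1, y=9)
  N (north): (x=1, y=9) -> (x=1, y=8)
  W (west): (x=1, y=8) -> (x=0, y=8)
  N (north): (x=0, y=8) -> (x=0, y=7)
  W (west): blocked, stay at (x=0, y=7)
  S (south): (x=0, y=7) -> (x=0, y=8)
Final: (x=0, y=8)

Answer: Final position: (x=0, y=8)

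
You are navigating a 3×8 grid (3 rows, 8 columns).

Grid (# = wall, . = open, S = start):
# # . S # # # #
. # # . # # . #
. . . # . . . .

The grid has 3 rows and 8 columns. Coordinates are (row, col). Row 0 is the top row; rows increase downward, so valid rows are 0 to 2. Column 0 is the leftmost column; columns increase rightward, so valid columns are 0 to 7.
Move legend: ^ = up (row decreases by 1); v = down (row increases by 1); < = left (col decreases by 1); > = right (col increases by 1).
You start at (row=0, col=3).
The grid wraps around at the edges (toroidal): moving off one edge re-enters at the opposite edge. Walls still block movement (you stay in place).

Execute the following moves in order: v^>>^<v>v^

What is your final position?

Start: (row=0, col=3)
  v (down): (row=0, col=3) -> (row=1, col=3)
  ^ (up): (row=1, col=3) -> (row=0, col=3)
  > (right): blocked, stay at (row=0, col=3)
  > (right): blocked, stay at (row=0, col=3)
  ^ (up): blocked, stay at (row=0, col=3)
  < (left): (row=0, col=3) -> (row=0, col=2)
  v (down): blocked, stay at (row=0, col=2)
  > (right): (row=0, col=2) -> (row=0, col=3)
  v (down): (row=0, col=3) -> (row=1, col=3)
  ^ (up): (row=1, col=3) -> (row=0, col=3)
Final: (row=0, col=3)

Answer: Final position: (row=0, col=3)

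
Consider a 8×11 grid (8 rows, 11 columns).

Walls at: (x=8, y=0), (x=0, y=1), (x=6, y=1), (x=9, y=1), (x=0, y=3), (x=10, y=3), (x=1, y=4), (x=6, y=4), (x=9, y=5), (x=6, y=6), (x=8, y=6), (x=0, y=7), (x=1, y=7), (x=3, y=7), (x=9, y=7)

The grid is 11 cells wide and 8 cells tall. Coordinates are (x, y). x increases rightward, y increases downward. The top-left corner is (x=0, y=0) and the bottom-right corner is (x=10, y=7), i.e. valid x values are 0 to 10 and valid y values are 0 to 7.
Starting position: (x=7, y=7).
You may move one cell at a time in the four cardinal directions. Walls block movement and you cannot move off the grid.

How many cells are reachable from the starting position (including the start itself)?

Answer: Reachable cells: 73

Derivation:
BFS flood-fill from (x=7, y=7):
  Distance 0: (x=7, y=7)
  Distance 1: (x=7, y=6), (x=6, y=7), (x=8, y=7)
  Distance 2: (x=7, y=5), (x=5, y=7)
  Distance 3: (x=7, y=4), (x=6, y=5), (x=8, y=5), (x=5, y=6), (x=4, y=7)
  Distance 4: (x=7, y=3), (x=8, y=4), (x=5, y=5), (x=4, y=6)
  Distance 5: (x=7, y=2), (x=6, y=3), (x=8, y=3), (x=5, y=4), (x=9, y=4), (x=4, y=5), (x=3, y=6)
  Distance 6: (x=7, y=1), (x=6, y=2), (x=8, y=2), (x=5, y=3), (x=9, y=3), (x=4, y=4), (x=10, y=4), (x=3, y=5), (x=2, y=6)
  Distance 7: (x=7, y=0), (x=8, y=1), (x=5, y=2), (x=9, y=2), (x=4, y=3), (x=3, y=4), (x=2, y=5), (x=10, y=5), (x=1, y=6), (x=2, y=7)
  Distance 8: (x=6, y=0), (x=5, y=1), (x=4, y=2), (x=10, y=2), (x=3, y=3), (x=2, y=4), (x=1, y=5), (x=0, y=6), (x=10, y=6)
  Distance 9: (x=5, y=0), (x=4, y=1), (x=10, y=1), (x=3, y=2), (x=2, y=3), (x=0, y=5), (x=9, y=6), (x=10, y=7)
  Distance 10: (x=4, y=0), (x=10, y=0), (x=3, y=1), (x=2, y=2), (x=1, y=3), (x=0, y=4)
  Distance 11: (x=3, y=0), (x=9, y=0), (x=2, y=1), (x=1, y=2)
  Distance 12: (x=2, y=0), (x=1, y=1), (x=0, y=2)
  Distance 13: (x=1, y=0)
  Distance 14: (x=0, y=0)
Total reachable: 73 (grid has 73 open cells total)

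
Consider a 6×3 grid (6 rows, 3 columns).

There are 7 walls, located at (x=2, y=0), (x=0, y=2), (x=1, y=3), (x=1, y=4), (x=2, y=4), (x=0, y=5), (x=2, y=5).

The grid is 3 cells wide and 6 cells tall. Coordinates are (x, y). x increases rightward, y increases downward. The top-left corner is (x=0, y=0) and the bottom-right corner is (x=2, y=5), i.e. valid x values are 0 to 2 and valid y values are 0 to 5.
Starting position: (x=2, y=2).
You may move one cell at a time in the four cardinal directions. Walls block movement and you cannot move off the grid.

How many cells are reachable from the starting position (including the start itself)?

Answer: Reachable cells: 8

Derivation:
BFS flood-fill from (x=2, y=2):
  Distance 0: (x=2, y=2)
  Distance 1: (x=2, y=1), (x=1, y=2), (x=2, y=3)
  Distance 2: (x=1, y=1)
  Distance 3: (x=1, y=0), (x=0, y=1)
  Distance 4: (x=0, y=0)
Total reachable: 8 (grid has 11 open cells total)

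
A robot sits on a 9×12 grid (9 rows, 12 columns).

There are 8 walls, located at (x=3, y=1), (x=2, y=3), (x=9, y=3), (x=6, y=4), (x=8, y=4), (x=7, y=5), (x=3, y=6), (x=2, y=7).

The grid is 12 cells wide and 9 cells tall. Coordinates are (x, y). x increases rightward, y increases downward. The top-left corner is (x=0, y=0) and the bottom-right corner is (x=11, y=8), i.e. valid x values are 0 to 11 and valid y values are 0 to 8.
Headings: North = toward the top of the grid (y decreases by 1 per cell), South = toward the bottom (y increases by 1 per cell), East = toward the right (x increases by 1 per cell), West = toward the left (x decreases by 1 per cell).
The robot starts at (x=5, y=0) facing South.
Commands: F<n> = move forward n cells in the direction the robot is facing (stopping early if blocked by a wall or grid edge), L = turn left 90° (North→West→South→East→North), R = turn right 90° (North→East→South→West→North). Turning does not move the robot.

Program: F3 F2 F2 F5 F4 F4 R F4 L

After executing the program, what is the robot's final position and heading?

Answer: Final position: (x=1, y=8), facing South

Derivation:
Start: (x=5, y=0), facing South
  F3: move forward 3, now at (x=5, y=3)
  F2: move forward 2, now at (x=5, y=5)
  F2: move forward 2, now at (x=5, y=7)
  F5: move forward 1/5 (blocked), now at (x=5, y=8)
  F4: move forward 0/4 (blocked), now at (x=5, y=8)
  F4: move forward 0/4 (blocked), now at (x=5, y=8)
  R: turn right, now facing West
  F4: move forward 4, now at (x=1, y=8)
  L: turn left, now facing South
Final: (x=1, y=8), facing South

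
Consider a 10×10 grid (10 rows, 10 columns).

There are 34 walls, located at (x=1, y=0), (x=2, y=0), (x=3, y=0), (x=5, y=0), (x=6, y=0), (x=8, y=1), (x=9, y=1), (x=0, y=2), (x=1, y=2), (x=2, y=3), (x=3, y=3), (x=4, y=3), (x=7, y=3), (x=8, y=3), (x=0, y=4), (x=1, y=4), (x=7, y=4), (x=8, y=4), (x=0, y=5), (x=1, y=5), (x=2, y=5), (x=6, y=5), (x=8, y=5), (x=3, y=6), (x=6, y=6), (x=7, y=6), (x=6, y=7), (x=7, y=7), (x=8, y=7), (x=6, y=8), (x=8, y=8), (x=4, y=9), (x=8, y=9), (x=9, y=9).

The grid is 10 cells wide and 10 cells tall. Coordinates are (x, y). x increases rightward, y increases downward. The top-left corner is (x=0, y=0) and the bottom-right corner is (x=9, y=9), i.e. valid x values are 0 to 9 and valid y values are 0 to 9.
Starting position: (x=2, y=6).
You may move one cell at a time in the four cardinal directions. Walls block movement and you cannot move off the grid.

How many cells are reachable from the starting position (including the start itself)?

Answer: Reachable cells: 63

Derivation:
BFS flood-fill from (x=2, y=6):
  Distance 0: (x=2, y=6)
  Distance 1: (x=1, y=6), (x=2, y=7)
  Distance 2: (x=0, y=6), (x=1, y=7), (x=3, y=7), (x=2, y=8)
  Distance 3: (x=0, y=7), (x=4, y=7), (x=1, y=8), (x=3, y=8), (x=2, y=9)
  Distance 4: (x=4, y=6), (x=5, y=7), (x=0, y=8), (x=4, y=8), (x=1, y=9), (x=3, y=9)
  Distance 5: (x=4, y=5), (x=5, y=6), (x=5, y=8), (x=0, y=9)
  Distance 6: (x=4, y=4), (x=3, y=5), (x=5, y=5), (x=5, y=9)
  Distance 7: (x=3, y=4), (x=5, y=4), (x=6, y=9)
  Distance 8: (x=5, y=3), (x=2, y=4), (x=6, y=4), (x=7, y=9)
  Distance 9: (x=5, y=2), (x=6, y=3), (x=7, y=8)
  Distance 10: (x=5, y=1), (x=4, y=2), (x=6, y=2)
  Distance 11: (x=4, y=1), (x=6, y=1), (x=3, y=2), (x=7, y=2)
  Distance 12: (x=4, y=0), (x=3, y=1), (x=7, y=1), (x=2, y=2), (x=8, y=2)
  Distance 13: (x=7, y=0), (x=2, y=1), (x=9, y=2)
  Distance 14: (x=8, y=0), (x=1, y=1), (x=9, y=3)
  Distance 15: (x=9, y=0), (x=0, y=1), (x=9, y=4)
  Distance 16: (x=0, y=0), (x=9, y=5)
  Distance 17: (x=9, y=6)
  Distance 18: (x=8, y=6), (x=9, y=7)
  Distance 19: (x=9, y=8)
Total reachable: 63 (grid has 66 open cells total)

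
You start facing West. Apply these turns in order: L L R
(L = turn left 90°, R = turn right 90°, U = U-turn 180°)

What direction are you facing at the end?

Answer: Final heading: South

Derivation:
Start: West
  L (left (90° counter-clockwise)) -> South
  L (left (90° counter-clockwise)) -> East
  R (right (90° clockwise)) -> South
Final: South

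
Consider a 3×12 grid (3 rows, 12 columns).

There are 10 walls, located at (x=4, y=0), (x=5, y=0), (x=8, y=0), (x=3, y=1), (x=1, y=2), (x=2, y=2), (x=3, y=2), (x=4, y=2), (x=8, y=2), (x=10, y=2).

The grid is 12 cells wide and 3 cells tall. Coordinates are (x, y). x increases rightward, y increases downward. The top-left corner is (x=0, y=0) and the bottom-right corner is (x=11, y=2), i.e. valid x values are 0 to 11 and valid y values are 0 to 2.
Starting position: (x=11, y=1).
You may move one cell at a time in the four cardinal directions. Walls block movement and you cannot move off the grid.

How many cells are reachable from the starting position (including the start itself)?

BFS flood-fill from (x=11, y=1):
  Distance 0: (x=11, y=1)
  Distance 1: (x=11, y=0), (x=10, y=1), (x=11, y=2)
  Distance 2: (x=10, y=0), (x=9, y=1)
  Distance 3: (x=9, y=0), (x=8, y=1), (x=9, y=2)
  Distance 4: (x=7, y=1)
  Distance 5: (x=7, y=0), (x=6, y=1), (x=7, y=2)
  Distance 6: (x=6, y=0), (x=5, y=1), (x=6, y=2)
  Distance 7: (x=4, y=1), (x=5, y=2)
Total reachable: 18 (grid has 26 open cells total)

Answer: Reachable cells: 18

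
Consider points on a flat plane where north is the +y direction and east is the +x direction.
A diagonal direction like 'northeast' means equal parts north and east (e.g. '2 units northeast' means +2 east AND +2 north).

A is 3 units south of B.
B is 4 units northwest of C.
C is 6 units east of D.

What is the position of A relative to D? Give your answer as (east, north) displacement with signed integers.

Place D at the origin (east=0, north=0).
  C is 6 units east of D: delta (east=+6, north=+0); C at (east=6, north=0).
  B is 4 units northwest of C: delta (east=-4, north=+4); B at (east=2, north=4).
  A is 3 units south of B: delta (east=+0, north=-3); A at (east=2, north=1).
Therefore A relative to D: (east=2, north=1).

Answer: A is at (east=2, north=1) relative to D.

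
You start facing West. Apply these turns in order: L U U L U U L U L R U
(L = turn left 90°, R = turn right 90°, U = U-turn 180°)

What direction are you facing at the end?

Answer: Final heading: North

Derivation:
Start: West
  L (left (90° counter-clockwise)) -> South
  U (U-turn (180°)) -> North
  U (U-turn (180°)) -> South
  L (left (90° counter-clockwise)) -> East
  U (U-turn (180°)) -> West
  U (U-turn (180°)) -> East
  L (left (90° counter-clockwise)) -> North
  U (U-turn (180°)) -> South
  L (left (90° counter-clockwise)) -> East
  R (right (90° clockwise)) -> South
  U (U-turn (180°)) -> North
Final: North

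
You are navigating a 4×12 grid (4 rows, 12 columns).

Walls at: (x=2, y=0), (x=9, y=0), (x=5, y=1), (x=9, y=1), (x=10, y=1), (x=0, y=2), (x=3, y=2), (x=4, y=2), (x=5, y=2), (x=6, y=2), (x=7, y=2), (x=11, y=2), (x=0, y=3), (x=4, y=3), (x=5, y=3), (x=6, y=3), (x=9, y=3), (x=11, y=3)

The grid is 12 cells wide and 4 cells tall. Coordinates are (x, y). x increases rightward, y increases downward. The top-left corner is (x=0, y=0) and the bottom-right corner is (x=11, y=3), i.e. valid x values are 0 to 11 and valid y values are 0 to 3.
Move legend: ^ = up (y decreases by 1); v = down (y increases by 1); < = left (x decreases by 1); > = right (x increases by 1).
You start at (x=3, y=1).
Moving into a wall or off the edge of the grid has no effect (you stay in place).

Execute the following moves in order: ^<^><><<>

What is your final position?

Answer: Final position: (x=4, y=0)

Derivation:
Start: (x=3, y=1)
  ^ (up): (x=3, y=1) -> (x=3, y=0)
  < (left): blocked, stay at (x=3, y=0)
  ^ (up): blocked, stay at (x=3, y=0)
  > (right): (x=3, y=0) -> (x=4, y=0)
  < (left): (x=4, y=0) -> (x=3, y=0)
  > (right): (x=3, y=0) -> (x=4, y=0)
  < (left): (x=4, y=0) -> (x=3, y=0)
  < (left): blocked, stay at (x=3, y=0)
  > (right): (x=3, y=0) -> (x=4, y=0)
Final: (x=4, y=0)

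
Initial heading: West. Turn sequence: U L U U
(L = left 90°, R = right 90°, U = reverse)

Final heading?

Answer: Final heading: North

Derivation:
Start: West
  U (U-turn (180°)) -> East
  L (left (90° counter-clockwise)) -> North
  U (U-turn (180°)) -> South
  U (U-turn (180°)) -> North
Final: North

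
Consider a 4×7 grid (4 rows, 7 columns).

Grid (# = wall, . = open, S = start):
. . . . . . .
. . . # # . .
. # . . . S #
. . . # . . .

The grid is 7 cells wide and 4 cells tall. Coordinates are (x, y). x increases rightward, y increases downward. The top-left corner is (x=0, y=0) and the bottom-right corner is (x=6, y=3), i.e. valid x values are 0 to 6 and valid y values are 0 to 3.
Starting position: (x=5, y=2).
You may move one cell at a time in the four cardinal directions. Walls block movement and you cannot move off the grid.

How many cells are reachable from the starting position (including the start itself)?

BFS flood-fill from (x=5, y=2):
  Distance 0: (x=5, y=2)
  Distance 1: (x=5, y=1), (x=4, y=2), (x=5, y=3)
  Distance 2: (x=5, y=0), (x=6, y=1), (x=3, y=2), (x=4, y=3), (x=6, y=3)
  Distance 3: (x=4, y=0), (x=6, y=0), (x=2, y=2)
  Distance 4: (x=3, y=0), (x=2, y=1), (x=2, y=3)
  Distance 5: (x=2, y=0), (x=1, y=1), (x=1, y=3)
  Distance 6: (x=1, y=0), (x=0, y=1), (x=0, y=3)
  Distance 7: (x=0, y=0), (x=0, y=2)
Total reachable: 23 (grid has 23 open cells total)

Answer: Reachable cells: 23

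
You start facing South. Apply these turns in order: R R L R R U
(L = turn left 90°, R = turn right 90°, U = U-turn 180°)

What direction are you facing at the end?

Answer: Final heading: West

Derivation:
Start: South
  R (right (90° clockwise)) -> West
  R (right (90° clockwise)) -> North
  L (left (90° counter-clockwise)) -> West
  R (right (90° clockwise)) -> North
  R (right (90° clockwise)) -> East
  U (U-turn (180°)) -> West
Final: West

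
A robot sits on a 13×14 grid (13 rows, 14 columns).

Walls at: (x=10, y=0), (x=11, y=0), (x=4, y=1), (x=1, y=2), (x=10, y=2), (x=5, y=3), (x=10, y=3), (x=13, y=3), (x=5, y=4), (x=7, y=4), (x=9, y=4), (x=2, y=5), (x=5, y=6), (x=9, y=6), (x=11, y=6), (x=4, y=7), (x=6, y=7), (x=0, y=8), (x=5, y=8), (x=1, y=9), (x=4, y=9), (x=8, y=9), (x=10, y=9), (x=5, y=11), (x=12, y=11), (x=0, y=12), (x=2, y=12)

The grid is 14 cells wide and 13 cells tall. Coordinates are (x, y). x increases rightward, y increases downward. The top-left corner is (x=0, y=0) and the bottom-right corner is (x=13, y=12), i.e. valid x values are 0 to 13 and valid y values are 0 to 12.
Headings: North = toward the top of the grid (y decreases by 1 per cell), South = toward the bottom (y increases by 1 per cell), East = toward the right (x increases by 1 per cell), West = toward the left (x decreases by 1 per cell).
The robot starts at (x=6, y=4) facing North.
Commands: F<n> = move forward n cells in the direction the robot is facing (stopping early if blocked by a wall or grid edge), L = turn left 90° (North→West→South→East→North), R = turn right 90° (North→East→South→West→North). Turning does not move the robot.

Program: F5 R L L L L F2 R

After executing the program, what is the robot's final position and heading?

Answer: Final position: (x=8, y=0), facing South

Derivation:
Start: (x=6, y=4), facing North
  F5: move forward 4/5 (blocked), now at (x=6, y=0)
  R: turn right, now facing East
  L: turn left, now facing North
  L: turn left, now facing West
  L: turn left, now facing South
  L: turn left, now facing East
  F2: move forward 2, now at (x=8, y=0)
  R: turn right, now facing South
Final: (x=8, y=0), facing South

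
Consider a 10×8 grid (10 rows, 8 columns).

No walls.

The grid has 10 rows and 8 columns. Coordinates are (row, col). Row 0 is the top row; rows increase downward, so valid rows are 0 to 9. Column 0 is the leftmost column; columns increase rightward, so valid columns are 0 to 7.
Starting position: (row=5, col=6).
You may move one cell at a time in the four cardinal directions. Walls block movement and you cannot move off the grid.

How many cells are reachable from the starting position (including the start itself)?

Answer: Reachable cells: 80

Derivation:
BFS flood-fill from (row=5, col=6):
  Distance 0: (row=5, col=6)
  Distance 1: (row=4, col=6), (row=5, col=5), (row=5, col=7), (row=6, col=6)
  Distance 2: (row=3, col=6), (row=4, col=5), (row=4, col=7), (row=5, col=4), (row=6, col=5), (row=6, col=7), (row=7, col=6)
  Distance 3: (row=2, col=6), (row=3, col=5), (row=3, col=7), (row=4, col=4), (row=5, col=3), (row=6, col=4), (row=7, col=5), (row=7, col=7), (row=8, col=6)
  Distance 4: (row=1, col=6), (row=2, col=5), (row=2, col=7), (row=3, col=4), (row=4, col=3), (row=5, col=2), (row=6, col=3), (row=7, col=4), (row=8, col=5), (row=8, col=7), (row=9, col=6)
  Distance 5: (row=0, col=6), (row=1, col=5), (row=1, col=7), (row=2, col=4), (row=3, col=3), (row=4, col=2), (row=5, col=1), (row=6, col=2), (row=7, col=3), (row=8, col=4), (row=9, col=5), (row=9, col=7)
  Distance 6: (row=0, col=5), (row=0, col=7), (row=1, col=4), (row=2, col=3), (row=3, col=2), (row=4, col=1), (row=5, col=0), (row=6, col=1), (row=7, col=2), (row=8, col=3), (row=9, col=4)
  Distance 7: (row=0, col=4), (row=1, col=3), (row=2, col=2), (row=3, col=1), (row=4, col=0), (row=6, col=0), (row=7, col=1), (row=8, col=2), (row=9, col=3)
  Distance 8: (row=0, col=3), (row=1, col=2), (row=2, col=1), (row=3, col=0), (row=7, col=0), (row=8, col=1), (row=9, col=2)
  Distance 9: (row=0, col=2), (row=1, col=1), (row=2, col=0), (row=8, col=0), (row=9, col=1)
  Distance 10: (row=0, col=1), (row=1, col=0), (row=9, col=0)
  Distance 11: (row=0, col=0)
Total reachable: 80 (grid has 80 open cells total)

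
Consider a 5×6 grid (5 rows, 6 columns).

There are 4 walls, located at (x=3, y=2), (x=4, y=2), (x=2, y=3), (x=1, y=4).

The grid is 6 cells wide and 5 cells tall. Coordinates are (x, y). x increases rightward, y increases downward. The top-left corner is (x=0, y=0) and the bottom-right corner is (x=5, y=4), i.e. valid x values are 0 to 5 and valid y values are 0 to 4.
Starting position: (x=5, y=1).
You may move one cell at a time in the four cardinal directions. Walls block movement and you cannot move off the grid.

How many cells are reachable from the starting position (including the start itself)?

Answer: Reachable cells: 26

Derivation:
BFS flood-fill from (x=5, y=1):
  Distance 0: (x=5, y=1)
  Distance 1: (x=5, y=0), (x=4, y=1), (x=5, y=2)
  Distance 2: (x=4, y=0), (x=3, y=1), (x=5, y=3)
  Distance 3: (x=3, y=0), (x=2, y=1), (x=4, y=3), (x=5, y=4)
  Distance 4: (x=2, y=0), (x=1, y=1), (x=2, y=2), (x=3, y=3), (x=4, y=4)
  Distance 5: (x=1, y=0), (x=0, y=1), (x=1, y=2), (x=3, y=4)
  Distance 6: (x=0, y=0), (x=0, y=2), (x=1, y=3), (x=2, y=4)
  Distance 7: (x=0, y=3)
  Distance 8: (x=0, y=4)
Total reachable: 26 (grid has 26 open cells total)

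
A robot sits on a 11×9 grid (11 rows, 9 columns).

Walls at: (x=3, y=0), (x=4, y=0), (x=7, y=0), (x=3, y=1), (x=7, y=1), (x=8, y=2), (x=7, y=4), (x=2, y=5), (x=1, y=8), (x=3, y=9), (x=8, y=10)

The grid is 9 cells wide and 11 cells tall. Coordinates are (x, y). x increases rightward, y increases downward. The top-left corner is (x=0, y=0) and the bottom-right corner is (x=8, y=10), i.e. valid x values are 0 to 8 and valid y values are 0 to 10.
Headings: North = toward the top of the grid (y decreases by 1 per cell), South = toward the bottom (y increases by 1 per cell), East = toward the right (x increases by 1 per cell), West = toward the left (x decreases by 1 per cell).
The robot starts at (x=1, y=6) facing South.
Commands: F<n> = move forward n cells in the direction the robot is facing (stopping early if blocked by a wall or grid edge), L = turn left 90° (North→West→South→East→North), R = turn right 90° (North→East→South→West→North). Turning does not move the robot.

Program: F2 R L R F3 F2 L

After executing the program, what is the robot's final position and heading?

Start: (x=1, y=6), facing South
  F2: move forward 1/2 (blocked), now at (x=1, y=7)
  R: turn right, now facing West
  L: turn left, now facing South
  R: turn right, now facing West
  F3: move forward 1/3 (blocked), now at (x=0, y=7)
  F2: move forward 0/2 (blocked), now at (x=0, y=7)
  L: turn left, now facing South
Final: (x=0, y=7), facing South

Answer: Final position: (x=0, y=7), facing South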